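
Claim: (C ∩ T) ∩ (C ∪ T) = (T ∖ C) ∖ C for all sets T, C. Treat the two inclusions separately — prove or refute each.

(⊆) This inclusion fails. Take T = {1}, C = {1}; then 1 ∈ (C ∩ T) ∩ (C ∪ T) but 1 ∉ (T ∖ C) ∖ C.

(⊇) This inclusion fails. Take T = {1}, C = ∅; then 1 ∈ (T ∖ C) ∖ C but 1 ∉ (C ∩ T) ∩ (C ∪ T).

Neither inclusion holds.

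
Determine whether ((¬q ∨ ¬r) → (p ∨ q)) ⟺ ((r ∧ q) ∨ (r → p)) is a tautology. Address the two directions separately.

[⇒] Assume the antecedent. If q is true, (r ∧ q) ∨ (r → p) reduces to true regardless of the other variables. If q is false, the antecedent forces (q = F, p = T, r = F) or (q = F, p = T, r = T), and (r ∧ q) ∨ (r → p) holds there. Either way (r ∧ q) ∨ (r → p) holds.

[⇐] This fails. Under q = F, p = F, r = F, the left side is false but the right side is true.

Only the forward direction holds.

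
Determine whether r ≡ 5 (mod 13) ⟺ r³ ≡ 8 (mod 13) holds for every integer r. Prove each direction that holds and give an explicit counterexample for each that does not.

Only the forward direction holds.

(⟹) Suppose r ≡ 5 (mod 13). Write r = 13j + 5. Then (13j + 5)³ = 2197j³ + 2535j² + 975j + 125 = 13(169j³ + 195j² + 75j + 9) + 8, so r³ ≡ 8 (mod 13).

(⟸) This fails: take r = 2. Then 2³ = 8 ≡ 8 (mod 13), yet 2 ≡ 2 (mod 13), not 5.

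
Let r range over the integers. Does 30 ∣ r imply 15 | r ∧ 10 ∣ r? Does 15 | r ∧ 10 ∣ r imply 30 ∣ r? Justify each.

Equivalent; both directions hold.

(→) If 30 ∣ r, write r = 30q. Since 30 = 2·15, r = 15·(2q), so 15 ∣ r; and since 30 = 3·10, r = 10·(3q), so 10 ∣ r.

(←) Suppose 15 ∣ r and 10 ∣ r. Any common multiple of 15 and 10 is a multiple of their lcm; here lcm(15, 10) = 15·10/gcd(15, 10) = 150/5 = 30, so 30 ∣ r.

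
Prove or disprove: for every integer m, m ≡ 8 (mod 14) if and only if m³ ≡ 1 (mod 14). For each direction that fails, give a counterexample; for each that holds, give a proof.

[⇒] This fails: take m = 8. Then 8 ≡ 8 (mod 14), but 8³ = 512 ≡ 8 (mod 14), not 1.

[⇐] This fails: take m = 1. Then 1³ = 1 ≡ 1 (mod 14), yet 1 ≡ 1 (mod 14), not 8.

Both directions fail.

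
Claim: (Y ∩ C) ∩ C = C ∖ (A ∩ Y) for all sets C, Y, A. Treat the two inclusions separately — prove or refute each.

Forward inclusion. This inclusion fails. Take C = {1}, Y = {1}, A = {1}; then 1 ∈ (Y ∩ C) ∩ C but 1 ∉ C ∖ (A ∩ Y).

Reverse inclusion. This inclusion fails. Take C = {1}, Y = ∅, A = ∅; then 1 ∈ C ∖ (A ∩ Y) but 1 ∉ (Y ∩ C) ∩ C.

Both inclusions fail.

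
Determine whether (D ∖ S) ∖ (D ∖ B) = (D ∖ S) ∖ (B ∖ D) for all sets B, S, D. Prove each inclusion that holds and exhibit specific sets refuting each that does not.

(⟹) Let x ∈ (D ∖ S) ∖ (D ∖ B). Then x ∈ B ∩ D and x ∉ S, from which x ∈ (D ∖ S) ∖ (B ∖ D).

(⟸) This inclusion fails. Take B = ∅, S = ∅, D = {1}; then 1 ∈ (D ∖ S) ∖ (B ∖ D) but 1 ∉ (D ∖ S) ∖ (D ∖ B).

(⊆) holds; (⊇) fails.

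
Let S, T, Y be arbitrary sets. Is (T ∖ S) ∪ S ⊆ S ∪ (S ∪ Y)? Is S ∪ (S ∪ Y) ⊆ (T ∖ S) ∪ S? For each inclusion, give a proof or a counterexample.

(⊆) fails and (⊇) fails.

Forward inclusion. This inclusion fails. Take S = ∅, T = {1}, Y = ∅; then 1 ∈ (T ∖ S) ∪ S but 1 ∉ S ∪ (S ∪ Y).

Reverse inclusion. This inclusion fails. Take S = ∅, T = ∅, Y = {1}; then 1 ∈ S ∪ (S ∪ Y) but 1 ∉ (T ∖ S) ∪ S.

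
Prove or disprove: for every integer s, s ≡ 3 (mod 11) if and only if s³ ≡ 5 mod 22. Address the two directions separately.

(←) The residues r modulo 22 with r³ ≡ 5 (mod 22) are exactly {3}, and each is ≡ 3 (mod 11).

(→) This fails: take s = 14. Then 14 ≡ 3 (mod 11), but 14³ = 2744 ≡ 16 (mod 22), not 5.

Not equivalent: only (⇐) holds.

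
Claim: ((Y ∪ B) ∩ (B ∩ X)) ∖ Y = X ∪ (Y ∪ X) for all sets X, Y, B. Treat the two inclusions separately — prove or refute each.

The sets are not equal: only the forward inclusion holds.

Forward inclusion. Let x ∈ ((Y ∪ B) ∩ (B ∩ X)) ∖ Y. Then x ∈ X ∩ B and x ∉ Y, from which x ∈ X ∪ (Y ∪ X).

Reverse inclusion. This inclusion fails. Take X = {1}, Y = ∅, B = ∅; then 1 ∈ X ∪ (Y ∪ X) but 1 ∉ ((Y ∪ B) ∩ (B ∩ X)) ∖ Y.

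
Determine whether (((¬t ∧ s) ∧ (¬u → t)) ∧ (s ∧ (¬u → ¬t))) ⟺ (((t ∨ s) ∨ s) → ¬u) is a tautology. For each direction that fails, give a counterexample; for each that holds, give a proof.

[⇒] This fails. Under t = F, u = T, s = T, the left side is true but the right side is false.

[⇐] This fails. Under t = F, u = F, s = F, the left side is false but the right side is true.

(⇒) fails and (⇐) fails.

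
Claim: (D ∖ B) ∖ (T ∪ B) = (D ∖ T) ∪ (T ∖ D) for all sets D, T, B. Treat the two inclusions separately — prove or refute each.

(⊆) Let x ∈ (D ∖ B) ∖ (T ∪ B). Then x ∈ D and x ∉ T, B, from which x ∈ (D ∖ T) ∪ (T ∖ D).

(⊇) This inclusion fails. Take D = ∅, T = {1}, B = ∅; then 1 ∈ (D ∖ T) ∪ (T ∖ D) but 1 ∉ (D ∖ B) ∖ (T ∪ B).

(⊆) holds; (⊇) fails.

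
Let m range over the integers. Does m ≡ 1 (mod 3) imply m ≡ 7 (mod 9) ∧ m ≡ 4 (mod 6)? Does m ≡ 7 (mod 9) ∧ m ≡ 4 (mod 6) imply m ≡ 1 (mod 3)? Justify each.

(⇒) This fails: m = 1 gives 1 ≡ 1 (mod 3) but 1 ≡ 1 (mod 9), so the conjunction on the right does not hold.

(⇐) Conversely, if m ≡ 7 (mod 9) and m ≡ 4 (mod 6), then by the Chinese remainder theorem m ≡ 16 (mod 18). Since 16 ≡ 1 (mod 3) and 3 ∣ 18, we get m ≡ 1 (mod 3).

The forward direction fails; the converse holds.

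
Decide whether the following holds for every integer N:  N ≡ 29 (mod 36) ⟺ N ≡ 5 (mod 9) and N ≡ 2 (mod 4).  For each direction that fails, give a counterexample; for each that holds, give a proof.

Both directions fail.

(⟹) This fails: N = 29 gives 29 ≡ 29 (mod 36) but 29 ≡ 2 (mod 9), so the conjunction on the right does not hold.

(⟸) This fails: N = 14 satisfies both congruences on the right (14 ≡ 5 mod 9 and 14 ≡ 2 mod 4) yet 14 ≡ 14 (mod 36), not 29.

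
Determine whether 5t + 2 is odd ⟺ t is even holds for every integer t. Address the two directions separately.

(⇒) This fails: t = 7 gives 5t + 2 = 37, which is odd, but 7 is odd, not even.

(⇐) This also fails: t = 6 is even, but 5t + 2 = 32 is even, not odd.

Neither direction holds.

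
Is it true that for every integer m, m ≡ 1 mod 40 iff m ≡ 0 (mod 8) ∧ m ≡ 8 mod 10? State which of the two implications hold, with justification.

Neither direction holds.

Forward direction. This fails: m = 1 gives 1 ≡ 1 (mod 40) but 1 ≡ 1 (mod 8), so the conjunction on the right does not hold.

Converse. This fails: m = 8 satisfies both congruences on the right (8 ≡ 0 mod 8 and 8 ≡ 8 mod 10) yet 8 ≡ 8 (mod 40), not 1.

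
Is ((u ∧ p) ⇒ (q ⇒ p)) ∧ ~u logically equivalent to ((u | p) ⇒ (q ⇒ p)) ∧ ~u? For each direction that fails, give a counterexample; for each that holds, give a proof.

[⇒] Assume the antecedent. If p is true, the antecedent forces (p = T, q = F, u = F) or (p = T, q = T, u = F), and ((u | p) ⇒ (q ⇒ p)) ∧ ~u holds there. If p is false, the antecedent forces (p = F, q = F, u = F) or (p = F, q = T, u = F), and ((u | p) ⇒ (q ⇒ p)) ∧ ~u holds there. Either way ((u | p) ⇒ (q ⇒ p)) ∧ ~u holds.

[⇐] Assume the antecedent. If p is true, the antecedent forces (p = T, q = F, u = F) or (p = T, q = T, u = F), and ((u ∧ p) ⇒ (q ⇒ p)) ∧ ~u holds there. If p is false, the antecedent forces (p = F, q = F, u = F) or (p = F, q = T, u = F), and ((u ∧ p) ⇒ (q ⇒ p)) ∧ ~u holds there. Either way ((u ∧ p) ⇒ (q ⇒ p)) ∧ ~u holds.

Both implications hold.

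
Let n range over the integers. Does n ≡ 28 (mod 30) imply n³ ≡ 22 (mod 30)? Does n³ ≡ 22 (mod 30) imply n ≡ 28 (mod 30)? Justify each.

(→) Suppose n ≡ 28 (mod 30). Write n = 30j + 28. Then (30j + 28)³ = 27000j³ + 75600j² + 70560j + 21952 = 30(900j³ + 2520j² + 2352j + 731) + 22, so n³ ≡ 22 (mod 30).

(←) Conversely, suppose n³ ≡ 22 (mod 30). The only residue r in {0, …, 29} with r³ ≡ 22 (mod 30) is r = 28, so n ≡ 28 (mod 30).

Both directions hold; the statement is true.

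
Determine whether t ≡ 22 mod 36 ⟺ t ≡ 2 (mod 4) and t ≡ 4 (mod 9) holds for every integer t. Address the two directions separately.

[⇒] Suppose t ≡ 22 (mod 36); write t = 36j + 22. Since 4 ∣ 36, reducing mod 4 gives t ≡ 22 ≡ 2 (mod 4); since 9 ∣ 36, reducing mod 9 gives t ≡ 22 ≡ 4 (mod 9).

[⇐] Conversely, if t ≡ 2 (mod 4) and t ≡ 4 (mod 9), then by the Chinese remainder theorem t ≡ 22 (mod 36). This is exactly t ≡ 22 (mod 36).

Both directions hold.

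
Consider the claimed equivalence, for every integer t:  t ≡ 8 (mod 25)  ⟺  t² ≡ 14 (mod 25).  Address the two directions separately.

Not equivalent: only (⇒) holds.

(→) Suppose t ≡ 8 (mod 25). Write t = 25j + 8. Then (25j + 8)² = 625j² + 400j + 64 = 25(25j² + 16j + 2) + 14, so t² ≡ 14 (mod 25).

(←) This fails: take t = 17. Then 17² = 289 ≡ 14 (mod 25), yet 17 ≡ 17 (mod 25), not 8.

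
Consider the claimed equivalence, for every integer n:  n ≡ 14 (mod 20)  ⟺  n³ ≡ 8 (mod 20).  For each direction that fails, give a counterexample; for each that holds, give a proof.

Both directions fail.

(→) This fails: take n = 14. Then 14 ≡ 14 (mod 20), but 14³ = 2744 ≡ 4 (mod 20), not 8.

(←) This fails: take n = 2. Then 2³ = 8 ≡ 8 (mod 20), yet 2 ≡ 2 (mod 20), not 14.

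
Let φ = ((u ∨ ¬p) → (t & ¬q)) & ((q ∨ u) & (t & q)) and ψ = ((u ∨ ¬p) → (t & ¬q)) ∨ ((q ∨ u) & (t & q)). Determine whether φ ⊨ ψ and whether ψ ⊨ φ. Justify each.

(⇒) holds; (⇐) fails.

(←) This fails. Under q = F, p = T, u = F, t = F, the left side is false but the right side is true.

(→) Assume the antecedent. If q is true, the antecedent forces (q = T, p = T, u = F, t = T), and the consequent holds there. If q is false, the antecedent cannot hold. Either way the consequent holds.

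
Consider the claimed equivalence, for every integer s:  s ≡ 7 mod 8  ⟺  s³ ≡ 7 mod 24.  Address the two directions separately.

(⇒) fails; (⇐) holds.

(→) This fails: take s = 15. Then 15 ≡ 7 (mod 8), but 15³ = 3375 ≡ 15 (mod 24), not 7.

(←) Conversely, the residues r modulo 24 with r³ ≡ 7 (mod 24) are exactly {7}, and each is ≡ 7 (mod 8).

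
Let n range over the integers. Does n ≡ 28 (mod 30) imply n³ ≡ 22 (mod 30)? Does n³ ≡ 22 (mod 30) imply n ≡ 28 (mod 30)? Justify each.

(←) Suppose n³ ≡ 22 (mod 30). The only residue r in {0, …, 29} with r³ ≡ 22 (mod 30) is r = 28, so n ≡ 28 (mod 30).

(→) Suppose n ≡ 28 (mod 30). Write n = 30j + 28. Then (30j + 28)³ = 27000j³ + 75600j² + 70560j + 21952 = 30(900j³ + 2520j² + 2352j + 731) + 22, so n³ ≡ 22 (mod 30).

Both directions hold.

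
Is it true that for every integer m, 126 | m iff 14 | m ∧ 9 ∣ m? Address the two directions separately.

The biconditional holds.

[⇒] If 126 ∣ m, write m = 126q. Since 126 = 9·14, m = 14·(9q), so 14 ∣ m; and since 126 = 14·9, m = 9·(14q), so 9 ∣ m.

[⇐] Suppose 14 ∣ m and 9 ∣ m. Any common multiple of 14 and 9 is a multiple of their lcm; here gcd(14, 9) = 1, so lcm(14, 9) = 14·9 = 126, so 126 ∣ m.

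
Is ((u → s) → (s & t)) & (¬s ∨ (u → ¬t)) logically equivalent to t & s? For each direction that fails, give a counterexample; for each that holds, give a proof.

Neither implication holds.

(⇒) This fails. Under u = T, s = F, t = F, the left side is true but the right side is false.

(⇐) This fails. Under u = T, s = T, t = T, the left side is false but the right side is true.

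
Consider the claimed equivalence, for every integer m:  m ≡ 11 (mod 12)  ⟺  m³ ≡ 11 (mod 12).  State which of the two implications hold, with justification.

The biconditional holds.

(⇐) Suppose m³ ≡ 11 (mod 12). The only residue r in {0, …, 11} with r³ ≡ 11 (mod 12) is r = 11, so m ≡ 11 (mod 12).

(⇒) Suppose m ≡ 11 (mod 12). Write m = 12j + 11. Then (12j + 11)³ = 1728j³ + 4752j² + 4356j + 1331 = 12(144j³ + 396j² + 363j + 110) + 11, so m³ ≡ 11 (mod 12).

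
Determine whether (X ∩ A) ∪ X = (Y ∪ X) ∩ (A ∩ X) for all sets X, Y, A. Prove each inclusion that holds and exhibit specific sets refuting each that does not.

The sets are not equal: only the reverse inclusion holds.

Forward inclusion. This inclusion fails. Take X = {1}, Y = ∅, A = ∅; then 1 ∈ (X ∩ A) ∪ X but 1 ∉ (Y ∪ X) ∩ (A ∩ X).

Reverse inclusion. Let x ∈ (Y ∪ X) ∩ (A ∩ X). Then either x ∈ X ∩ A and x ∉ Y; or x ∈ X ∩ Y ∩ A. In each case x ∈ (X ∩ A) ∪ X, so (Y ∪ X) ∩ (A ∩ X) ⊆ (X ∩ A) ∪ X.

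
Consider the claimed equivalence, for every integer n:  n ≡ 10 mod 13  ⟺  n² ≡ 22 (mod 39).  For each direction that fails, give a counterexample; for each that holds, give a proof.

(⇒) fails and (⇐) fails.

(⟹) This fails: take n = 36. Then 36 ≡ 10 (mod 13), but 36² = 1296 ≡ 9 (mod 39), not 22.

(⟸) This fails: take n = 16. Then 16² = 256 ≡ 22 (mod 39), yet 16 ≡ 3 (mod 13), not 10.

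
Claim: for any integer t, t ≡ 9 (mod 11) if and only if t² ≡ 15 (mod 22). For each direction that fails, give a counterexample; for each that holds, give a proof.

(⇒) This fails: take t = 20. Then 20 ≡ 9 (mod 11), but 20² = 400 ≡ 4 (mod 22), not 15.

(⇐) This fails: take t = 13. Then 13² = 169 ≡ 15 (mod 22), yet 13 ≡ 2 (mod 11), not 9.

Neither implication holds.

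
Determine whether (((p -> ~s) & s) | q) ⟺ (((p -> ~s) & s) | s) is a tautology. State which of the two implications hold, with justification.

Both directions fail.

Forward direction. This fails. Under p = F, q = T, s = F, the left side is true but the right side is false.

Converse. This fails. Under p = T, q = F, s = T, the left side is false but the right side is true.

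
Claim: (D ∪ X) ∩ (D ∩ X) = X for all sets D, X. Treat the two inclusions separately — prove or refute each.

(⟹) Let x ∈ (D ∪ X) ∩ (D ∩ X). Then x ∈ D ∩ X, from which x ∈ X.

(⟸) This inclusion fails. Take D = ∅, X = {1}; then 1 ∈ X but 1 ∉ (D ∪ X) ∩ (D ∩ X).

Only the forward inclusion holds.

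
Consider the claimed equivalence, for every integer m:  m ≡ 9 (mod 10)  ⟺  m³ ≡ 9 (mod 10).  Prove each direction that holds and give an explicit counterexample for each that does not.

[⇒] Suppose m ≡ 9 (mod 10). Write m = 10j + 9. Then (10j + 9)³ = 1000j³ + 2700j² + 2430j + 729 = 10(100j³ + 270j² + 243j + 72) + 9, so m³ ≡ 9 (mod 10).

[⇐] Conversely, suppose m³ ≡ 9 (mod 10). The only residue r in {0, …, 9} with r³ ≡ 9 (mod 10) is r = 9, so m ≡ 9 (mod 10).

Both directions hold.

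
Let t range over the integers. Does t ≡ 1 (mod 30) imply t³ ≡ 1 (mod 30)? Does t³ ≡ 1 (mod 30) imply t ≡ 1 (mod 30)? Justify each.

Both directions hold; the statement is true.

(←) Suppose t³ ≡ 1 (mod 30). The only residue r in {0, …, 29} with r³ ≡ 1 (mod 30) is r = 1, so t ≡ 1 (mod 30).

(→) Suppose t ≡ 1 (mod 30). Write t = 30j + 1. Then (30j + 1)³ = 27000j³ + 2700j² + 90j + 1 = 30(900j³ + 90j² + 3j) + 1, so t³ ≡ 1 (mod 30).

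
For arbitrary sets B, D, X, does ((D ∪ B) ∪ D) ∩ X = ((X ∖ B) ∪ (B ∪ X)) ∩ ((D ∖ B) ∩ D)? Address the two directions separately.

The sets are not equal: only the reverse inclusion holds.

Forward inclusion. This inclusion fails. Take B = {1}, D = ∅, X = {1}; then 1 ∈ ((D ∪ B) ∪ D) ∩ X but 1 ∉ ((X ∖ B) ∪ (B ∪ X)) ∩ ((D ∖ B) ∩ D).

Reverse inclusion. Let x ∈ ((X ∖ B) ∪ (B ∪ X)) ∩ ((D ∖ B) ∩ D). Then x ∈ D ∩ X and x ∉ B, from which x ∈ ((D ∪ B) ∪ D) ∩ X.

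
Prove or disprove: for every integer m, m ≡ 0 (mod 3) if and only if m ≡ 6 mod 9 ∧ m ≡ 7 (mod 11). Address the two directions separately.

The forward direction fails; the converse holds.

[⇐] If m ≡ 6 (mod 9) and m ≡ 7 (mod 11), then by the Chinese remainder theorem m ≡ 51 (mod 99). Since 51 ≡ 0 (mod 3) and 3 ∣ 99, we get m ≡ 0 (mod 3).

[⇒] This fails: m = 0 gives 0 ≡ 0 (mod 3) but 0 ≡ 0 (mod 9), so the conjunction on the right does not hold.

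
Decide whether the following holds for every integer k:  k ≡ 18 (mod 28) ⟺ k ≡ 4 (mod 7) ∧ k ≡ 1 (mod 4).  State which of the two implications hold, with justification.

(→) This fails: k = 18 gives 18 ≡ 18 (mod 28) but 18 ≡ 2 (mod 4), so the conjunction on the right does not hold.

(←) This fails: k = 25 satisfies both congruences on the right (25 ≡ 4 mod 7 and 25 ≡ 1 mod 4) yet 25 ≡ 25 (mod 28), not 18.

(⇒) fails and (⇐) fails.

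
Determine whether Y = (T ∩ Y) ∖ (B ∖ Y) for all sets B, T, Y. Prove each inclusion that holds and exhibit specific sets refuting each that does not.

Reverse inclusion. Let x ∈ (T ∩ Y) ∖ (B ∖ Y). Then either x ∈ T ∩ Y and x ∉ B; or x ∈ B ∩ T ∩ Y. In each case x ∈ Y, so (T ∩ Y) ∖ (B ∖ Y) ⊆ Y.

Forward inclusion. This inclusion fails. Take B = ∅, T = ∅, Y = {1}; then 1 ∈ Y but 1 ∉ (T ∩ Y) ∖ (B ∖ Y).

Only the reverse inclusion holds.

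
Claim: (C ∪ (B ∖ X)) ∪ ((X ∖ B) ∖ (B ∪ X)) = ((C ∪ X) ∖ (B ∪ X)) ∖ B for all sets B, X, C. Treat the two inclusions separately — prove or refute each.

Forward inclusion. This inclusion fails. Take B = {1}, X = ∅, C = ∅; then 1 ∈ (C ∪ (B ∖ X)) ∪ ((X ∖ B) ∖ (B ∪ X)) but 1 ∉ ((C ∪ X) ∖ (B ∪ X)) ∖ B.

Reverse inclusion. Let x ∈ ((C ∪ X) ∖ (B ∪ X)) ∖ B. Then x ∈ C and x ∉ B, X, from which x ∈ (C ∪ (B ∖ X)) ∪ ((X ∖ B) ∖ (B ∪ X)).

(⊆) fails; (⊇) holds.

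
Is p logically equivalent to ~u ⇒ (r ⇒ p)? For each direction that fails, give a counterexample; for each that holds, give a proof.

Forward direction. Assume the antecedent. If u is true, ~u ⇒ (r ⇒ p) reduces to true regardless of the other variables. If u is false, the antecedent forces (u = F, r = F, p = T) or (u = F, r = T, p = T), and ~u ⇒ (r ⇒ p) holds there. Either way ~u ⇒ (r ⇒ p) holds.

Converse. This fails. Under u = F, r = F, p = F, the left side is false but the right side is true.

Only the forward direction holds.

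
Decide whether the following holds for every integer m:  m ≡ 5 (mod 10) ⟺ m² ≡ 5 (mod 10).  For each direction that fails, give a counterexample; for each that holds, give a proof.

(→) Suppose m ≡ 5 (mod 10). Write m = 10j + 5. Then (10j + 5)² = 100j² + 100j + 25 = 10(10j² + 10j + 2) + 5, so m² ≡ 5 (mod 10).

(←) For the converse, argue contrapositively. If m ≢ 5 (mod 10), then m is congruent to one of 0, 1, 2, 3, 4, 6, 7, 8, 9 modulo 10, and these give m² ≡ 0, 1, 4, 9, 6, 6, 9, 4, 1 respectively — never 5.

Equivalent; both directions hold.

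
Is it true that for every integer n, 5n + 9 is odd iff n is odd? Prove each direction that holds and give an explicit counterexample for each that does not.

Neither direction holds.

Forward direction. This fails: n = 4 gives 5n + 9 = 29, which is odd, but 4 is even, not odd.

Converse. This also fails: n = 1 is odd, but 5n + 9 = 14 is even, not odd.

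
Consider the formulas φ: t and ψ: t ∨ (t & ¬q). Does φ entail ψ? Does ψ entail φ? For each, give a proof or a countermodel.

Both directions hold.

(→) Assume the antecedent. If t is true, t ∨ (t & ¬q) reduces to true regardless of the other variables. If t is false, the antecedent cannot hold. Either way t ∨ (t & ¬q) holds.

(←) Assume the antecedent. If t is true, t reduces to true regardless of the other variables. If t is false, the antecedent cannot hold. Either way t holds.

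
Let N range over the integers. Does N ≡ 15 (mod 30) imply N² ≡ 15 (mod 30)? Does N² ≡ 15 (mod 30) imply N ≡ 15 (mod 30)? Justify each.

Both implications hold.

(⟸) Suppose N² ≡ 15 (mod 30). The only residue r in {0, …, 29} with r² ≡ 15 (mod 30) is r = 15, so N ≡ 15 (mod 30).

(⟹) Suppose N ≡ 15 (mod 30). Write N = 30j + 15. Then (30j + 15)² = 900j² + 900j + 225 = 30(30j² + 30j + 7) + 15, so N² ≡ 15 (mod 30).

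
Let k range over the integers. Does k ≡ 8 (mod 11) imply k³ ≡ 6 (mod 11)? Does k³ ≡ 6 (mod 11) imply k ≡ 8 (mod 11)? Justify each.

(⟹) Suppose k ≡ 8 (mod 11). Write k = 11j + 8. Then (11j + 8)³ = 1331j³ + 2904j² + 2112j + 512 = 11(121j³ + 264j² + 192j + 46) + 6, so k³ ≡ 6 (mod 11).

(⟸) For the converse, argue contrapositively. If k ≢ 8 (mod 11), then k is congruent to one of 0, 1, 2, 3, 4, 5, 6, 7, 9, 10 modulo 11, and these give k³ ≡ 0, 1, 8, 5, 9, 4, 7, 2, 3, 10 respectively — never 6.

Both implications hold.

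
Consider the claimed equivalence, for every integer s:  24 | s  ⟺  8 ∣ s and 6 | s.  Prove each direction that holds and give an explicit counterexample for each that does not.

Equivalent; both directions hold.

Forward direction. If 24 ∣ s, write s = 24q. Since 24 = 3·8, s = 8·(3q), so 8 ∣ s; and since 24 = 4·6, s = 6·(4q), so 6 ∣ s.

Converse. Suppose 8 ∣ s and 6 ∣ s. Any common multiple of 8 and 6 is a multiple of their lcm; here lcm(8, 6) = 8·6/gcd(8, 6) = 48/2 = 24, so 24 ∣ s.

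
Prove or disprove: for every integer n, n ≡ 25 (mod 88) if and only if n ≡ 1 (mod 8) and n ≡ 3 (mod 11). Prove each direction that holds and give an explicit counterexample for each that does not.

(→) Suppose n ≡ 25 (mod 88); write n = 88j + 25. Since 8 ∣ 88, reducing mod 8 gives n ≡ 25 ≡ 1 (mod 8); since 11 ∣ 88, reducing mod 11 gives n ≡ 25 ≡ 3 (mod 11).

(←) Conversely, if n ≡ 1 (mod 8) and n ≡ 3 (mod 11), then by the Chinese remainder theorem n ≡ 25 (mod 88). This is exactly n ≡ 25 (mod 88).

Both directions hold; the statement is true.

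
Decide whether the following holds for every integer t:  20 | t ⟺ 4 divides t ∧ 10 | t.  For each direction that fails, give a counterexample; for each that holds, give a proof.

Equivalent; both directions hold.

(←) Suppose 4 ∣ t and 10 ∣ t. Any common multiple of 4 and 10 is a multiple of their lcm; here lcm(4, 10) = 4·10/gcd(4, 10) = 40/2 = 20, so 20 ∣ t.

(→) If 20 ∣ t, write t = 20q. Since 20 = 5·4, t = 4·(5q), so 4 ∣ t; and since 20 = 2·10, t = 10·(2q), so 10 ∣ t.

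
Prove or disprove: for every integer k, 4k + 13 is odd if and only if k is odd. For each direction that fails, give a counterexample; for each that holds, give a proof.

(⇒) fails; (⇐) holds.

[⇐] Suppose k is odd. Since 4 is even, 4k is even for every k, so 4k + 13 has the same parity as 13, which is odd. Hence 4k + 13 is odd.

[⇒] This fails: take k = 0. Then 4k + 13 = 13, which is odd, yet k = 0 is even, not odd.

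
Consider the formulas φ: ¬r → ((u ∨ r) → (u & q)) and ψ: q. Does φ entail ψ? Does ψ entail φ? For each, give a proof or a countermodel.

[⇒] This fails. Under u = F, q = F, r = F, the left side is true but the right side is false.

[⇐] Assume the antecedent. If u is true, the antecedent forces (u = T, q = T, r = F) or (u = T, q = T, r = T), and ¬r → ((u ∨ r) → (u & q)) holds there. If u is false, ¬r → ((u ∨ r) → (u & q)) reduces to true regardless of the other variables. Either way ¬r → ((u ∨ r) → (u & q)) holds.

Not equivalent: only (⇐) holds.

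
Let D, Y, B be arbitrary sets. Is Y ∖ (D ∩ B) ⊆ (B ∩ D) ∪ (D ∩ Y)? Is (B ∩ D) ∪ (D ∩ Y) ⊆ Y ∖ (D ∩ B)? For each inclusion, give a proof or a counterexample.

(⊆) fails and (⊇) fails.

(⟹) This inclusion fails. Take D = ∅, Y = {1}, B = ∅; then 1 ∈ Y ∖ (D ∩ B) but 1 ∉ (B ∩ D) ∪ (D ∩ Y).

(⟸) This inclusion fails. Take D = {1}, Y = ∅, B = {1}; then 1 ∈ (B ∩ D) ∪ (D ∩ Y) but 1 ∉ Y ∖ (D ∩ B).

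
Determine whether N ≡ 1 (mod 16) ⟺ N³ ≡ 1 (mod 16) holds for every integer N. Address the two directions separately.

Equivalent; both directions hold.

(⇒) Suppose N ≡ 1 (mod 16). Write N = 16j + 1. Then (16j + 1)³ = 4096j³ + 768j² + 48j + 1 = 16(256j³ + 48j² + 3j) + 1, so N³ ≡ 1 (mod 16).

(⇐) Conversely, suppose N³ ≡ 1 (mod 16). The only residue r in {0, …, 15} with r³ ≡ 1 (mod 16) is r = 1, so N ≡ 1 (mod 16).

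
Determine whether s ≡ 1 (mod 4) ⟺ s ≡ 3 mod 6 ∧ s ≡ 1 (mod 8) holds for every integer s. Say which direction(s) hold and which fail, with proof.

Not equivalent: only (⇐) holds.

(→) This fails: s = 1 gives 1 ≡ 1 (mod 4) but 1 ≡ 1 (mod 6), so the conjunction on the right does not hold.

(←) Conversely, if s ≡ 3 (mod 6) and s ≡ 1 (mod 8), then by the Chinese remainder theorem s ≡ 9 (mod 24). Since 9 ≡ 1 (mod 4) and 4 ∣ 24, we get s ≡ 1 (mod 4).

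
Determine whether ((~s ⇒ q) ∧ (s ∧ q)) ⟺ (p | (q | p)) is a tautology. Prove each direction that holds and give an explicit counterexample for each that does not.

[⇒] Assume the antecedent. If s is true, the antecedent forces (s = T, p = F, q = T) or (s = T, p = T, q = T), and p | (q | p) holds there. If s is false, the antecedent cannot hold. Either way p | (q | p) holds.

[⇐] This fails. Under s = F, p = T, q = F, the left side is false but the right side is true.

(⇒) holds; (⇐) fails.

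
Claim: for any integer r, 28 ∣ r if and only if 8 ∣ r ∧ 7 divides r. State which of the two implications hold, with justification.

(⇒) This fails: take r = 28. Certainly 28 ∣ 28, but 8 ∤ 28.

(⇐) Suppose 8 ∣ r and 7 ∣ r. Any common multiple of 8 and 7 is a multiple of their lcm; here gcd(8, 7) = 1, so lcm(8, 7) = 8·7 = 56, so 56 ∣ r. Since 28 ∣ 56, it follows that 28 ∣ r.

Only the converse holds.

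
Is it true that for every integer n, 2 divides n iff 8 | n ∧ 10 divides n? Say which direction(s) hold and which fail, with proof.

(←) Suppose 8 ∣ n and 10 ∣ n. Any common multiple of 8 and 10 is a multiple of their lcm; here lcm(8, 10) = 8·10/gcd(8, 10) = 80/2 = 40, so 40 ∣ n. Since 2 ∣ 40, it follows that 2 ∣ n.

(→) This fails: take n = 2. Certainly 2 ∣ 2, but 8 ∤ 2.

Only the converse holds.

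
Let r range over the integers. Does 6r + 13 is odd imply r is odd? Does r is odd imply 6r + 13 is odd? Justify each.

(→) This fails: take r = 6. Then 6r + 13 = 49, which is odd, yet r = 6 is even, not odd.

(←) Suppose r is odd. Since 6 is even, 6r is even for every r, so 6r + 13 has the same parity as 13, which is odd. Hence 6r + 13 is odd.

(⇒) fails; (⇐) holds.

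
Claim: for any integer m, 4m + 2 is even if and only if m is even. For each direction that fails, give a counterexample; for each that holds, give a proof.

Not equivalent: only (⇐) holds.

[⇐] Suppose m is even. Since 4 is even, 4m is even for every m, so 4m + 2 has the same parity as 2, which is even. Hence 4m + 2 is even.

[⇒] This fails: take m = 7. Then 4m + 2 = 30, which is even, yet m = 7 is odd, not even.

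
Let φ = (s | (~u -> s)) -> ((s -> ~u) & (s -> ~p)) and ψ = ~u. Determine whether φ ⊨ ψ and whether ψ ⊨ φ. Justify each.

(⟹) This fails. Under p = F, u = T, s = F, the left side is true but the right side is false.

(⟸) This fails. Under p = T, u = F, s = T, the left side is false but the right side is true.

Neither implication holds.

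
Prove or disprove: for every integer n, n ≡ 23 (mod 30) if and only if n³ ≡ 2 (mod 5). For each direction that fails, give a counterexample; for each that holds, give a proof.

(⇒) holds; (⇐) fails.

Converse. This fails: take n = 3. Then 3³ = 27 ≡ 2 (mod 5), yet 3 ≡ 3 (mod 30), not 23.

Forward direction. Suppose n ≡ 23 (mod 30). Then n³ ≡ 23³ = 12167 (mod 30), and since 5 ∣ 30, also n³ ≡ 2 (mod 5).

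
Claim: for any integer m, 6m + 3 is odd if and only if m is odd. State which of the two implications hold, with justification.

(→) This fails: take m = 0. Then 6m + 3 = 3, which is odd, yet m = 0 is even, not odd.

(←) Suppose m is odd. Since 6 is even, 6m is even for every m, so 6m + 3 has the same parity as 3, which is odd. Hence 6m + 3 is odd.

The forward direction fails; the converse holds.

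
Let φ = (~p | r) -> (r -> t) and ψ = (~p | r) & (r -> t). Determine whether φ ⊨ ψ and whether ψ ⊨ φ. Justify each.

[⇒] This fails. Under r = F, t = F, p = T, the left side is true but the right side is false.

[⇐] Assume the antecedent. If r is true, the antecedent forces (r = T, t = T, p = F) or (r = T, t = T, p = T), and (~p | r) -> (r -> t) holds there. If r is false, (~p | r) -> (r -> t) reduces to true regardless of the other variables. Either way (~p | r) -> (r -> t) holds.

(⇒) fails; (⇐) holds.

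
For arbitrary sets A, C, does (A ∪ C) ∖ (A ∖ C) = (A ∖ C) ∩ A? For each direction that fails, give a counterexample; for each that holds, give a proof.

(⊆) This inclusion fails. Take A = ∅, C = {1}; then 1 ∈ (A ∪ C) ∖ (A ∖ C) but 1 ∉ (A ∖ C) ∩ A.

(⊇) This inclusion fails. Take A = {1}, C = ∅; then 1 ∈ (A ∖ C) ∩ A but 1 ∉ (A ∪ C) ∖ (A ∖ C).

Neither inclusion holds.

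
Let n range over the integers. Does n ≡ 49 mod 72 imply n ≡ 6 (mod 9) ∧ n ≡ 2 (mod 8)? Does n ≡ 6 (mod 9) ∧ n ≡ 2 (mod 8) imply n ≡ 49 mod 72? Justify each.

Forward direction. This fails: n = 49 gives 49 ≡ 49 (mod 72) but 49 ≡ 4 (mod 9), so the conjunction on the right does not hold.

Converse. This fails: n = 42 satisfies both congruences on the right (42 ≡ 6 mod 9 and 42 ≡ 2 mod 8) yet 42 ≡ 42 (mod 72), not 49.

Both directions fail.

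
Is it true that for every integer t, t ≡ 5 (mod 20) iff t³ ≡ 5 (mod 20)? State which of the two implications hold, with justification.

(⇒) Suppose t ≡ 5 (mod 20). Write t = 20j + 5. Then (20j + 5)³ = 8000j³ + 6000j² + 1500j + 125 = 20(400j³ + 300j² + 75j + 6) + 5, so t³ ≡ 5 (mod 20).

(⇐) Conversely, suppose t³ ≡ 5 (mod 20). The only residue r in {0, …, 19} with r³ ≡ 5 (mod 20) is r = 5, so t ≡ 5 (mod 20).

Both directions hold.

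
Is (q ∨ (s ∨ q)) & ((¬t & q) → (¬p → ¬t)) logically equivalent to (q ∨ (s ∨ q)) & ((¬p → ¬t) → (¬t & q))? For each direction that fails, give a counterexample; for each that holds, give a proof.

(⇒) fails; (⇐) holds.

(→) This fails. Under t = T, q = T, p = T, s = F, the left side is true but the right side is false.

(←) Assume the antecedent. If q is true, the consequent reduces to true regardless of the other variables. If q is false, the antecedent forces (t = T, q = F, p = F, s = T), and the consequent holds there. Either way the consequent holds.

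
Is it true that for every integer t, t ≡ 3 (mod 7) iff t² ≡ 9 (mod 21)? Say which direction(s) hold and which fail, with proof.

(→) This fails: take t = 10. Then 10 ≡ 3 (mod 7), but 10² = 100 ≡ 16 (mod 21), not 9.

(←) This fails: take t = 18. Then 18² = 324 ≡ 9 (mod 21), yet 18 ≡ 4 (mod 7), not 3.

Neither implication holds.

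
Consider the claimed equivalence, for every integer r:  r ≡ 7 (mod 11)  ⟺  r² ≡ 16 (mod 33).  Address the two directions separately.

(⇒) This fails: take r = 18. Then 18 ≡ 7 (mod 11), but 18² = 324 ≡ 27 (mod 33), not 16.

(⇐) This fails: take r = 4. Then 4² = 16 ≡ 16 (mod 33), yet 4 ≡ 4 (mod 11), not 7.

Neither implication holds.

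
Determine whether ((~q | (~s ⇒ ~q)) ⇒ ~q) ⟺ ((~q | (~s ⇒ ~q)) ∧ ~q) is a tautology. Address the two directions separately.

(⇒) fails; (⇐) holds.

[⇒] This fails. Under q = T, s = F, the left side is true but the right side is false.

[⇐] Assume the antecedent. If q is true, the antecedent cannot hold. If q is false, (~q | (~s ⇒ ~q)) ⇒ ~q reduces to true regardless of the other variables. Either way (~q | (~s ⇒ ~q)) ⇒ ~q holds.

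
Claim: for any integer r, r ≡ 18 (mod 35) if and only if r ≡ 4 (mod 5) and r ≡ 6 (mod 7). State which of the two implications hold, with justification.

Forward direction. This fails: r = 18 gives 18 ≡ 18 (mod 35) but 18 ≡ 3 (mod 5), so the conjunction on the right does not hold.

Converse. This fails: r = 34 satisfies both congruences on the right (34 ≡ 4 mod 5 and 34 ≡ 6 mod 7) yet 34 ≡ 34 (mod 35), not 18.

Both directions fail.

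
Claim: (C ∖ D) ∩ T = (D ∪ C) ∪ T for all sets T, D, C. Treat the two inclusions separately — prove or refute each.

(⊆) holds; (⊇) fails.

Forward inclusion. Let x ∈ (C ∖ D) ∩ T. Then x ∈ T ∩ C and x ∉ D, from which x ∈ (D ∪ C) ∪ T.

Reverse inclusion. This inclusion fails. Take T = {1}, D = ∅, C = ∅; then 1 ∈ (D ∪ C) ∪ T but 1 ∉ (C ∖ D) ∩ T.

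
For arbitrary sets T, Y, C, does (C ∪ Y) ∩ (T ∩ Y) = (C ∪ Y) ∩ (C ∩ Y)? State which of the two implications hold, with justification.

Neither inclusion holds.

(⟹) This inclusion fails. Take T = {1}, Y = {1}, C = ∅; then 1 ∈ (C ∪ Y) ∩ (T ∩ Y) but 1 ∉ (C ∪ Y) ∩ (C ∩ Y).

(⟸) This inclusion fails. Take T = ∅, Y = {1}, C = {1}; then 1 ∈ (C ∪ Y) ∩ (C ∩ Y) but 1 ∉ (C ∪ Y) ∩ (T ∩ Y).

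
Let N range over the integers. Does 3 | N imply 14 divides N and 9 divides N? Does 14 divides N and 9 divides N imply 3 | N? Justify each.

(←) Suppose 14 ∣ N and 9 ∣ N. Any common multiple of 14 and 9 is a multiple of their lcm; here gcd(14, 9) = 1, so lcm(14, 9) = 14·9 = 126, so 126 ∣ N. Since 3 ∣ 126, it follows that 3 ∣ N.

(→) This fails: take N = 3. Certainly 3 ∣ 3, but 14 ∤ 3.

Only the reverse direction holds.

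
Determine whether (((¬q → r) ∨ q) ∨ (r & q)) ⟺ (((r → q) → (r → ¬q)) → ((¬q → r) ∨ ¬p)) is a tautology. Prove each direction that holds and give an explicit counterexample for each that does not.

Not equivalent: only (⇒) holds.

Converse. This fails. Under p = F, q = F, r = F, the left side is false but the right side is true.

Forward direction. Assume the antecedent. If q is true, the consequent reduces to true regardless of the other variables. If q is false, the antecedent forces (p = F, q = F, r = T) or (p = T, q = F, r = T), and the consequent holds there. Either way the consequent holds.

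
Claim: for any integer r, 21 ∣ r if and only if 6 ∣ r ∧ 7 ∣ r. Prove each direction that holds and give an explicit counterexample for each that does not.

Forward direction. This fails: take r = 21. Certainly 21 ∣ 21, but 6 ∤ 21.

Converse. Suppose 6 ∣ r and 7 ∣ r. Any common multiple of 6 and 7 is a multiple of their lcm; here gcd(6, 7) = 1, so lcm(6, 7) = 6·7 = 42, so 42 ∣ r. Since 21 ∣ 42, it follows that 21 ∣ r.

The forward direction fails; the converse holds.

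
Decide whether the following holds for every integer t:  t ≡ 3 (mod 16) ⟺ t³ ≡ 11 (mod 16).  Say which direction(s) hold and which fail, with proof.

Equivalent; both directions hold.

[⇒] Suppose t ≡ 3 (mod 16). Write t = 16j + 3. Then (16j + 3)³ = 4096j³ + 2304j² + 432j + 27 = 16(256j³ + 144j² + 27j + 1) + 11, so t³ ≡ 11 (mod 16).

[⇐] Conversely, suppose t³ ≡ 11 (mod 16). The only residue r in {0, …, 15} with r³ ≡ 11 (mod 16) is r = 3, so t ≡ 3 (mod 16).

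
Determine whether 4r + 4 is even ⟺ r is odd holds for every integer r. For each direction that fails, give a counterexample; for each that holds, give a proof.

[⇒] This fails: take r = 0. Then 4r + 4 = 4, which is even, yet r = 0 is even, not odd.

[⇐] Suppose r is odd. Since 4 is even, 4r is even for every r, so 4r + 4 has the same parity as 4, which is even. Hence 4r + 4 is even.

The forward direction fails; the converse holds.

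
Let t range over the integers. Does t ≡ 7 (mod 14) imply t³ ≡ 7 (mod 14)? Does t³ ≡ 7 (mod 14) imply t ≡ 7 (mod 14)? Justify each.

Both directions hold.

(⟹) Suppose t ≡ 7 (mod 14). Write t = 14j + 7. Then (14j + 7)³ = 2744j³ + 4116j² + 2058j + 343 = 14(196j³ + 294j² + 147j + 24) + 7, so t³ ≡ 7 (mod 14).

(⟸) Conversely, suppose t³ ≡ 7 (mod 14). The only residue r in {0, …, 13} with r³ ≡ 7 (mod 14) is r = 7, so t ≡ 7 (mod 14).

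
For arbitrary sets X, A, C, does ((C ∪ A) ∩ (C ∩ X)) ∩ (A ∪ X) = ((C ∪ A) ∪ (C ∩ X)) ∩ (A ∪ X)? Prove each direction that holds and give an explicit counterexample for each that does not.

(⟸) This inclusion fails. Take X = ∅, A = {1}, C = ∅; then 1 ∈ ((C ∪ A) ∪ (C ∩ X)) ∩ (A ∪ X) but 1 ∉ ((C ∪ A) ∩ (C ∩ X)) ∩ (A ∪ X).

(⟹) Let x ∈ ((C ∪ A) ∩ (C ∩ X)) ∩ (A ∪ X). Then either x ∈ X ∩ C and x ∉ A; or x ∈ X ∩ A ∩ C. In each case x ∈ ((C ∪ A) ∪ (C ∩ X)) ∩ (A ∪ X), so ((C ∪ A) ∩ (C ∩ X)) ∩ (A ∪ X) ⊆ ((C ∪ A) ∪ (C ∩ X)) ∩ (A ∪ X).

Only the forward inclusion holds.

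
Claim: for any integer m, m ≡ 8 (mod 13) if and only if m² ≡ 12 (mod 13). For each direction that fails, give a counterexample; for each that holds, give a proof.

(⟹) Suppose m ≡ 8 (mod 13). Write m = 13j + 8. Then (13j + 8)² = 169j² + 208j + 64 = 13(13j² + 16j + 4) + 12, so m² ≡ 12 (mod 13).

(⟸) This fails: take m = 5. Then 5² = 25 ≡ 12 (mod 13), yet 5 ≡ 5 (mod 13), not 8.

Only the forward implication holds.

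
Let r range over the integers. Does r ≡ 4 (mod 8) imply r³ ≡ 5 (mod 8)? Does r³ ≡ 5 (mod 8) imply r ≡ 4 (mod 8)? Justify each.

(⇒) fails and (⇐) fails.

Forward direction. This fails: take r = 4. Then 4 ≡ 4 (mod 8), but 4³ = 64 ≡ 0 (mod 8), not 5.

Converse. This fails: take r = 5. Then 5³ = 125 ≡ 5 (mod 8), yet 5 ≡ 5 (mod 8), not 4.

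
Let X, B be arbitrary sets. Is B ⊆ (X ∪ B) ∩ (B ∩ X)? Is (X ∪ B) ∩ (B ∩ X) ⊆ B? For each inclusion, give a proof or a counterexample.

(⊆) fails; (⊇) holds.

(⟹) This inclusion fails. Take X = ∅, B = {1}; then 1 ∈ B but 1 ∉ (X ∪ B) ∩ (B ∩ X).

(⟸) Let x ∈ (X ∪ B) ∩ (B ∩ X). Then x ∈ X ∩ B, from which x ∈ B.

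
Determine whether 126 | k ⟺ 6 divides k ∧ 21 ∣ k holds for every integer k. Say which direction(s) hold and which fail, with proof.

(⟹) If 126 ∣ k, write k = 126q. Since 126 = 21·6, k = 6·(21q), so 6 ∣ k; and since 126 = 6·21, k = 21·(6q), so 21 ∣ k.

(⟸) This fails: take k = 42. Both 6 ∣ 42 and 21 ∣ 42, yet 42 is not a multiple of 126 (since 42 = 0·126 + 42), so 126 ∤ 42.

Only the forward implication holds.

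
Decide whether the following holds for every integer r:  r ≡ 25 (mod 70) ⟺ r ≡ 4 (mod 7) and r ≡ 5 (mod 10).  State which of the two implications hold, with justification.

Both directions hold.

(⇒) Suppose r ≡ 25 (mod 70); write r = 70j + 25. Since 7 ∣ 70, reducing mod 7 gives r ≡ 25 ≡ 4 (mod 7); since 10 ∣ 70, reducing mod 10 gives r ≡ 25 ≡ 5 (mod 10).

(⇐) Conversely, if r ≡ 4 (mod 7) and r ≡ 5 (mod 10), then by the Chinese remainder theorem r ≡ 25 (mod 70). This is exactly r ≡ 25 (mod 70).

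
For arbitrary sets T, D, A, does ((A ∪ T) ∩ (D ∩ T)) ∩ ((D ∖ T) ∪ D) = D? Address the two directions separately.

(⊆) holds; (⊇) fails.

(⟹) Let x ∈ ((A ∪ T) ∩ (D ∩ T)) ∩ ((D ∖ T) ∪ D). Then either x ∈ T ∩ D and x ∉ A; or x ∈ T ∩ D ∩ A. In each case x ∈ D, so ((A ∪ T) ∩ (D ∩ T)) ∩ ((D ∖ T) ∪ D) ⊆ D.

(⟸) This inclusion fails. Take T = ∅, D = {1}, A = ∅; then 1 ∈ D but 1 ∉ ((A ∪ T) ∩ (D ∩ T)) ∩ ((D ∖ T) ∪ D).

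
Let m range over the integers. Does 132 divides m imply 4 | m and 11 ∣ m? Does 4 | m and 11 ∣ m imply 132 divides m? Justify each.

The forward direction holds; the converse fails.

(⇒) If 132 ∣ m, write m = 132q. Since 132 = 33·4, m = 4·(33q), so 4 ∣ m; and since 132 = 12·11, m = 11·(12q), so 11 ∣ m.

(⇐) This fails: take m = 44. Both 4 ∣ 44 and 11 ∣ 44, yet 44 is not a multiple of 132 (since 44 = 0·132 + 44), so 132 ∤ 44.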